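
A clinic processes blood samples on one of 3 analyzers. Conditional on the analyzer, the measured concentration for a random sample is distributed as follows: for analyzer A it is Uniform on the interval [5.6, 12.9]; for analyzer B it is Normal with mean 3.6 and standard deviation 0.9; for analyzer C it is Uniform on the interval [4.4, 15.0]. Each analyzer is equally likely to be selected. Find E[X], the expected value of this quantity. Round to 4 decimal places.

7.5167

Component means — A: 9.25; B: 3.6; C: 9.7.
E[X] = 0.333333·9.25 + 0.333333·3.6 + 0.333333·9.7 = 7.51667.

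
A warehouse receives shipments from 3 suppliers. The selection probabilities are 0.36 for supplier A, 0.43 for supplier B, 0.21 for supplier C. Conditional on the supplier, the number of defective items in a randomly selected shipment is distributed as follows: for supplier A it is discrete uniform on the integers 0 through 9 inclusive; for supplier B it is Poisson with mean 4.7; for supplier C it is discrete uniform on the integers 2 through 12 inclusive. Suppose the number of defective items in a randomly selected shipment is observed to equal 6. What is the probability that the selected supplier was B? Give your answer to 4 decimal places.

Likelihoods P(X=6 | ·): A: 0.1; B: 0.136167; C: 0.0909091.
Posterior ∝ prior × likelihood. Numerator for B: 0.43·0.136167 = 0.0585516.
Normalizing constant: 0.36·0.1 + 0.43·0.136167 + 0.21·0.0909091 = 0.113643.
P(B | observation) = 0.0585516 / 0.113643 = 0.515226.

0.5152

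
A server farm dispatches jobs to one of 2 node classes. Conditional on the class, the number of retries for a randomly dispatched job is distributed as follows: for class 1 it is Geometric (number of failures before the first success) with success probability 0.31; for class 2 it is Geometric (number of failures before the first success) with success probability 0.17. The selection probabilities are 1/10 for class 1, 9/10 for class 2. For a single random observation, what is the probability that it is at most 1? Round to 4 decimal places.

0.3324

Conditional on each class, P(X ≤ 1): 1: 0.5239; 2: 0.3111.
By total probability, P(X ≤ 1) = 0.1·0.5239 + 0.9·0.3111 = 0.33238.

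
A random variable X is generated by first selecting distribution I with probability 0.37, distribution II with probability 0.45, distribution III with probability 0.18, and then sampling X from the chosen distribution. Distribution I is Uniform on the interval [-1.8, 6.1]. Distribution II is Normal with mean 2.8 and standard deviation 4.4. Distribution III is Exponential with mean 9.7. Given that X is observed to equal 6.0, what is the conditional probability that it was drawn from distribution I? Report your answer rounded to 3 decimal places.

Likelihoods f(6.0 | ·): I: 0.126582; II: 0.0695989; III: 0.0555383.
Posterior ∝ prior × likelihood. Numerator for I: 0.37·0.126582 = 0.0468354.
Normalizing constant: 0.37·0.126582 + 0.45·0.0695989 + 0.18·0.0555383 = 0.0881519.
P(I | observation) = 0.0468354 / 0.0881519 = 0.531304.

0.531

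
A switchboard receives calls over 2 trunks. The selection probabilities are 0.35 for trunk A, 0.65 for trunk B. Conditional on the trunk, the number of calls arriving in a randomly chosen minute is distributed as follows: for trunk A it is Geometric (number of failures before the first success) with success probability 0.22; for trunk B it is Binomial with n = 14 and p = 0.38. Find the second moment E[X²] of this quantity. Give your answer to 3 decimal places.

30.581

For each component E[X²] = Var + (mean)², giving A: 28.686; B: 31.6008.
Overall E[X²] = 0.35·28.686 + 0.65·31.6008 = 30.5806.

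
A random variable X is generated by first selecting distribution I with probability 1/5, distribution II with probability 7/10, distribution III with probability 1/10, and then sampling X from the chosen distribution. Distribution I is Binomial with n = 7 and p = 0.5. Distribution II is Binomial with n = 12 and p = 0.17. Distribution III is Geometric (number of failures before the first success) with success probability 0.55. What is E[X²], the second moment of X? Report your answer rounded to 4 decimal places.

7.1141

For each component E[X²] = Var + (mean)², giving I: 14; II: 5.8548; III: 2.15702.
Overall E[X²] = 0.2·14 + 0.7·5.8548 + 0.1·2.15702 = 7.11406.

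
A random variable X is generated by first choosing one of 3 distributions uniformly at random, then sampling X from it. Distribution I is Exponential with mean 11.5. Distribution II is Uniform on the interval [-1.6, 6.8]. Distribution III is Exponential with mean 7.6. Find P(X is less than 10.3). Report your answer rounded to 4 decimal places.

0.7779

Conditional on each component, P(X < 10.3): I: 0.591659; II: 1; III: 0.742121.
By total probability, P(X < 10.3) = 0.333333·0.591659 + 0.333333·1 + 0.333333·0.742121 = 0.777926.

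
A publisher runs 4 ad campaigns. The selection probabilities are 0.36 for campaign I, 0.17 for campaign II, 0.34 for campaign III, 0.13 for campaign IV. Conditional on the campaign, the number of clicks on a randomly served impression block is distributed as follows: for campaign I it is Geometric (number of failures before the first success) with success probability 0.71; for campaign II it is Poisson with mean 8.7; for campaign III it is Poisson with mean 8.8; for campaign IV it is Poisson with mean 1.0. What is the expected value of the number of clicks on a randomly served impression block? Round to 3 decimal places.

4.748

Component means — I: 0.408451; II: 8.7; III: 8.8; IV: 1.
E[X] = 0.36·0.408451 + 0.17·8.7 + 0.34·8.8 + 0.13·1 = 4.74804.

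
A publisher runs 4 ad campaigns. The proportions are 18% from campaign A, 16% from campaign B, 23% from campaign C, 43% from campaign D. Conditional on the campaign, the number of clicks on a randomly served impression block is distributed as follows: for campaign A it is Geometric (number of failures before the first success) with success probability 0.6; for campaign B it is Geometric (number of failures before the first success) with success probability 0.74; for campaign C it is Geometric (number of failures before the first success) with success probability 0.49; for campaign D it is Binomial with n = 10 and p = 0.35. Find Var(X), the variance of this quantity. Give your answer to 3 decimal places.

Per component, A: μ=0.666667, E[X²]=1.55556; B: μ=0.351351, E[X²]=0.598247; C: μ=1.04082, E[X²]=3.20741; D: μ=3.5, E[X²]=14.525.
E[X] = 0.18·0.666667 + 0.16·0.351351 + 0.23·1.04082 + 0.43·3.5 = 1.9206.
E[X²] = 0.18·1.55556 + 0.16·0.598247 + 0.23·3.20741 + 0.43·14.525 = 7.35917.
Var(X) = E[X²] − (E[X])² = 7.35917 − 3.68872 = 3.67046.

3.670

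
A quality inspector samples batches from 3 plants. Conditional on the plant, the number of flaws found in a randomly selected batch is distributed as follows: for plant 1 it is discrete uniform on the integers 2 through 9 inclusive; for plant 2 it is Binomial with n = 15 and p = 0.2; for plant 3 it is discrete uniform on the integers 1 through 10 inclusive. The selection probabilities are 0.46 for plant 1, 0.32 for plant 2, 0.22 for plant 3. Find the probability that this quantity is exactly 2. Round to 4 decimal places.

0.1534

Conditional on each plant, P(X = 2): 1: 0.125; 2: 0.230897; 3: 0.1.
By total probability, P(X = 2) = 0.46·0.125 + 0.32·0.230897 + 0.22·0.1 = 0.153387.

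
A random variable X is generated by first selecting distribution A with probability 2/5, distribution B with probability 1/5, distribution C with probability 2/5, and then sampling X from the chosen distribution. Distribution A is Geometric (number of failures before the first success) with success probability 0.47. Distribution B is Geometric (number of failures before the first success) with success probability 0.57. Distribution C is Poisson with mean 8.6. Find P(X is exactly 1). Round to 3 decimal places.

Conditional on each component, P(X = 1): A: 0.2491; B: 0.2451; C: 0.00158331.
By total probability, P(X = 1) = 0.4·0.2491 + 0.2·0.2451 + 0.4·0.00158331 = 0.149293.

0.149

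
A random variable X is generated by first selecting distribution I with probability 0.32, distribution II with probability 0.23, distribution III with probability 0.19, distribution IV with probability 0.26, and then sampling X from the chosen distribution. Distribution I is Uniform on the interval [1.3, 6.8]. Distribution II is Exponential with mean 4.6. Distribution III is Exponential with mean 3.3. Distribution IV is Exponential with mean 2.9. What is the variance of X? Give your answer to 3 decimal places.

10.350

Per component, I: μ=4.05, E[X²]=18.9233; II: μ=4.6, E[X²]=42.32; III: μ=3.3, E[X²]=21.78; IV: μ=2.9, E[X²]=16.82.
E[X] = 0.32·4.05 + 0.23·4.6 + 0.19·3.3 + 0.26·2.9 = 3.735.
E[X²] = 0.32·18.9233 + 0.23·42.32 + 0.19·21.78 + 0.26·16.82 = 24.3005.
Var(X) = E[X²] − (E[X])² = 24.3005 − 13.9502 = 10.3502.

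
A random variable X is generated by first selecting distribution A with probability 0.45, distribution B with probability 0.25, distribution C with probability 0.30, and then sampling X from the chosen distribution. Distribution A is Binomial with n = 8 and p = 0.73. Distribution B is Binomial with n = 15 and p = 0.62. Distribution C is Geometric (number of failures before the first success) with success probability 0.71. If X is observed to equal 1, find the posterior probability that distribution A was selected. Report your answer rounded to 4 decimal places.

0.0044

Likelihoods P(X=1 | ·): A: 0.000610885; B: 1.21746e-05; C: 0.2059.
Posterior ∝ prior × likelihood. Numerator for A: 0.45·0.000610885 = 0.000274898.
Normalizing constant: 0.45·0.000610885 + 0.25·1.21746e-05 + 0.3·0.2059 = 0.0620479.
P(A | observation) = 0.000274898 / 0.0620479 = 0.00443041.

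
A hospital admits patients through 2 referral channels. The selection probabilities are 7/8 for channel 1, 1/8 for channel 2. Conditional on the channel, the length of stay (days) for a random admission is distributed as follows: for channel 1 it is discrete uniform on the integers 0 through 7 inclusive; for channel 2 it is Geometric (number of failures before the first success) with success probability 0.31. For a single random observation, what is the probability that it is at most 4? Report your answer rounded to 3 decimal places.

0.652

Conditional on each channel, P(X ≤ 4): 1: 0.625; 2: 0.843597.
By total probability, P(X ≤ 4) = 0.875·0.625 + 0.125·0.843597 = 0.652325.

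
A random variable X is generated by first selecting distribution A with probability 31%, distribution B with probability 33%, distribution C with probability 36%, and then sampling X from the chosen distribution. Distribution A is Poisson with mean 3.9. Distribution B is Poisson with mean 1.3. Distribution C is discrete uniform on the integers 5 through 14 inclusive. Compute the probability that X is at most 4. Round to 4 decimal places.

0.5275

Conditional on each component, P(X ≤ 4): A: 0.648365; B: 0.989337; C: 0.
By total probability, P(X ≤ 4) = 0.31·0.648365 + 0.33·0.989337 + 0.36·0 = 0.527474.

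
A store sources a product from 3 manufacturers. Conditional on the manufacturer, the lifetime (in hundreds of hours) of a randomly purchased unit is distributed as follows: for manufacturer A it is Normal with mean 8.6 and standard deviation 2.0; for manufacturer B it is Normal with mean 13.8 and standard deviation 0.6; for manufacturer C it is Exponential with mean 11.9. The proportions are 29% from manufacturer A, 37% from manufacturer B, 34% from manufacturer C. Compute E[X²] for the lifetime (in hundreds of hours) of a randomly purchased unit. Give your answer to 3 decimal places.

189.499

For each component E[X²] = Var + (mean)², giving A: 77.96; B: 190.8; C: 283.22.
Overall E[X²] = 0.29·77.96 + 0.37·190.8 + 0.34·283.22 = 189.499.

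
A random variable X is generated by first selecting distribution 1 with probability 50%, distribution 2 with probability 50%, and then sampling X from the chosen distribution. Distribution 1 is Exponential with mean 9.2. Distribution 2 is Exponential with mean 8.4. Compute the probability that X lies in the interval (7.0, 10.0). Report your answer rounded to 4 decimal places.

0.1303

Conditional on each component, P(7.0 < X < 10.0): 1: 0.130019; 2: 0.130522.
By total probability, P(7.0 < X < 10.0) = 0.5·0.130019 + 0.5·0.130522 = 0.13027.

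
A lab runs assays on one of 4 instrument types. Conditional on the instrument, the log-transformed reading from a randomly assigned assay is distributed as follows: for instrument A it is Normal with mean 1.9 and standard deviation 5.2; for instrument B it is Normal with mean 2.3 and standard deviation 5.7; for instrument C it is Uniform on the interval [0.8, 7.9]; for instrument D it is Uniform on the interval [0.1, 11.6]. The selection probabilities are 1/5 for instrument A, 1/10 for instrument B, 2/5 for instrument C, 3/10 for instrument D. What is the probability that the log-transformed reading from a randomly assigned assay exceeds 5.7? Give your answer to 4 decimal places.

0.3519

Conditional on each instrument, P(X > 5.7): A: 0.23246; B: 0.275424; C: 0.309859; D: 0.513043.
By total probability, P(X > 5.7) = 0.2·0.23246 + 0.1·0.275424 + 0.4·0.309859 + 0.3·0.513043 = 0.351891.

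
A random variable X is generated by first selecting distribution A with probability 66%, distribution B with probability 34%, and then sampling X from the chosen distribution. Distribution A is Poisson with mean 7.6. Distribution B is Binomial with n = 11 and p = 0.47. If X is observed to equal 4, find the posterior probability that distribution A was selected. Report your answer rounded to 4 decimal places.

Likelihoods P(X=4 | ·): A: 0.0695673; B: 0.189163.
Posterior ∝ prior × likelihood. Numerator for A: 0.66·0.0695673 = 0.0459144.
Normalizing constant: 0.66·0.0695673 + 0.34·0.189163 = 0.11023.
P(A | observation) = 0.0459144 / 0.11023 = 0.416533.

0.4165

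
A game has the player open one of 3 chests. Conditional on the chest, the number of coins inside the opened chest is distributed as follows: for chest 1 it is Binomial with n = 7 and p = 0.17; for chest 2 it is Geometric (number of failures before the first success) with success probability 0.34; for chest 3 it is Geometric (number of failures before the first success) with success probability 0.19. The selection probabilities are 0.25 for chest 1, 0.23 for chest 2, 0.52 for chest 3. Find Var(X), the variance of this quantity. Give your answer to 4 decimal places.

15.1327

Per component, 1: μ=1.19, E[X²]=2.4038; 2: μ=1.94118, E[X²]=9.47751; 3: μ=4.26316, E[X²]=40.6122.
E[X] = 0.25·1.19 + 0.23·1.94118 + 0.52·4.26316 = 2.96081.
E[X²] = 0.25·2.4038 + 0.23·9.47751 + 0.52·40.6122 = 23.8991.
Var(X) = E[X²] − (E[X])² = 23.8991 − 8.76641 = 15.1327.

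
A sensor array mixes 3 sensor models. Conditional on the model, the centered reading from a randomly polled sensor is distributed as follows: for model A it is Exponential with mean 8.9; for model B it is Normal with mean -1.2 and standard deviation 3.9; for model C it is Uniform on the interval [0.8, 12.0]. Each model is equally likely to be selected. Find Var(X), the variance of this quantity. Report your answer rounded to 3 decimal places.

53.404

Per component, A: μ=8.9, E[X²]=158.42; B: μ=-1.2, E[X²]=16.65; C: μ=6.4, E[X²]=51.4133.
E[X] = 0.333333·8.9 + 0.333333·-1.2 + 0.333333·6.4 = 4.7.
E[X²] = 0.333333·158.42 + 0.333333·16.65 + 0.333333·51.4133 = 75.4944.
Var(X) = E[X²] − (E[X])² = 75.4944 − 22.09 = 53.4044.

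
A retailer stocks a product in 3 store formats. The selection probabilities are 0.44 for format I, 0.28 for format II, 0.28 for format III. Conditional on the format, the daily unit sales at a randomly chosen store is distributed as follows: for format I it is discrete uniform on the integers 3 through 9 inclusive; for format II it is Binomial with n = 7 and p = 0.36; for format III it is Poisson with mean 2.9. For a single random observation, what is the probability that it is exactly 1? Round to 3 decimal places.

0.093

Conditional on each format, P(X = 1): I: 0; II: 0.173173; III: 0.159567.
By total probability, P(X = 1) = 0.44·0 + 0.28·0.173173 + 0.28·0.159567 = 0.0931673.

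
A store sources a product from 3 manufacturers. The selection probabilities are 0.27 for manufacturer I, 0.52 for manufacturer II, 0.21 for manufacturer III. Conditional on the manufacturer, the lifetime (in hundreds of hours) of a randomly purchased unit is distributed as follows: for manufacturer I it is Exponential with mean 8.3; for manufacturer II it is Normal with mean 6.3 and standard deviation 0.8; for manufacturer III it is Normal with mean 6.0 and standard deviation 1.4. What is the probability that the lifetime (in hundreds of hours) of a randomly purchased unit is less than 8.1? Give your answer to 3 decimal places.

0.878

Conditional on each manufacturer, P(X < 8.1): I: 0.623148; II: 0.987776; III: 0.933193.
By total probability, P(X < 8.1) = 0.27·0.623148 + 0.52·0.987776 + 0.21·0.933193 = 0.877864.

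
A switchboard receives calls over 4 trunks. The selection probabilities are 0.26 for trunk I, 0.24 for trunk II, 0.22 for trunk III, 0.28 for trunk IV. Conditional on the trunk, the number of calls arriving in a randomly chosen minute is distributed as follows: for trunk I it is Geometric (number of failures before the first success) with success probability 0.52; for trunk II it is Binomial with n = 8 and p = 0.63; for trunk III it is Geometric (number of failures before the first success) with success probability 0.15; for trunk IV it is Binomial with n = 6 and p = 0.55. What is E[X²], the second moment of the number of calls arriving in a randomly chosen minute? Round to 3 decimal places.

For each component E[X²] = Var + (mean)², giving I: 2.62722; II: 27.2664; III: 69.8889; IV: 12.375.
Overall E[X²] = 0.26·2.62722 + 0.24·27.2664 + 0.22·69.8889 + 0.28·12.375 = 26.0676.

26.068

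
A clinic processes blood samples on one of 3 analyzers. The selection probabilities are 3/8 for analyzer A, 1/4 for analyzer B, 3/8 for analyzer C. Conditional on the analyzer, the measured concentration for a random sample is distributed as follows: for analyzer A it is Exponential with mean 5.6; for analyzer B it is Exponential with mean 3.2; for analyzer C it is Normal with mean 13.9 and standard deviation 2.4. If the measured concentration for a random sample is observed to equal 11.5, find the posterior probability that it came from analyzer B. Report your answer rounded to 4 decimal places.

0.0442

Likelihoods f(11.5 | ·): A: 0.0229064; B: 0.0085922; C: 0.100821.
Posterior ∝ prior × likelihood. Numerator for B: 0.25·0.0085922 = 0.00214805.
Normalizing constant: 0.375·0.0229064 + 0.25·0.0085922 + 0.375·0.100821 = 0.0485459.
P(B | observation) = 0.00214805 / 0.0485459 = 0.0442478.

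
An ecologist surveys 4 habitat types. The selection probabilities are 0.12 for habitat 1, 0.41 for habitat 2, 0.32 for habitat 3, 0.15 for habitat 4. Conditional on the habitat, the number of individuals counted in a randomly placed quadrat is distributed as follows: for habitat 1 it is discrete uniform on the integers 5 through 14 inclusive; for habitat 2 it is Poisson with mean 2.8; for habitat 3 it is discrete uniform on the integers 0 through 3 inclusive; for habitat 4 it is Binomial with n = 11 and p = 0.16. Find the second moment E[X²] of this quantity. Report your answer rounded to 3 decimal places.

17.989

For each component E[X²] = Var + (mean)², giving 1: 98.5; 2: 10.64; 3: 3.5; 4: 4.576.
Overall E[X²] = 0.12·98.5 + 0.41·10.64 + 0.32·3.5 + 0.15·4.576 = 17.9888.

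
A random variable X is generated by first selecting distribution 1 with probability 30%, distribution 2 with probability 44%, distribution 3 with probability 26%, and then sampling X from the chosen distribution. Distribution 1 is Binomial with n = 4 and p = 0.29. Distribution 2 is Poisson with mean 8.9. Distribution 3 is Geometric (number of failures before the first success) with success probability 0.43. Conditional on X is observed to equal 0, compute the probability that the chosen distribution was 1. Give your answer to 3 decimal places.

Likelihoods P(X=0 | ·): 1: 0.254117; 2: 0.000136389; 3: 0.43.
Posterior ∝ prior × likelihood. Numerator for 1: 0.3·0.254117 = 0.076235.
Normalizing constant: 0.3·0.254117 + 0.44·0.000136389 + 0.26·0.43 = 0.188095.
P(1 | observation) = 0.076235 / 0.188095 = 0.405301.

0.405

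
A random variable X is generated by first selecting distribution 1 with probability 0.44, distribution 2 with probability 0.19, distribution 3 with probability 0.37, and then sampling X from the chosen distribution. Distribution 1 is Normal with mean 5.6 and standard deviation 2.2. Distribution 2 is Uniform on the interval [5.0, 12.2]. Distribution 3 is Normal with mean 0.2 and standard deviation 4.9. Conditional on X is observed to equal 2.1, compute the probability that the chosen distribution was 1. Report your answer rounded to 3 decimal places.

0.446

Likelihoods f(2.1 | ·): 1: 0.0511552; 2: 0; 3: 0.0755205.
Posterior ∝ prior × likelihood. Numerator for 1: 0.44·0.0511552 = 0.0225083.
Normalizing constant: 0.44·0.0511552 + 0.19·0 + 0.37·0.0755205 = 0.0504509.
P(1 | observation) = 0.0225083 / 0.0504509 = 0.446142.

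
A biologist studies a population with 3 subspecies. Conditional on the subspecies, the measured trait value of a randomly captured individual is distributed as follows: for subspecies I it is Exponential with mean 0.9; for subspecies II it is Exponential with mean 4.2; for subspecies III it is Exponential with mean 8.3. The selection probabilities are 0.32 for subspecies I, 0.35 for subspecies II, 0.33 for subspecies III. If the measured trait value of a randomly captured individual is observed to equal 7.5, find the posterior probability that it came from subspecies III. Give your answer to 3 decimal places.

0.534

Likelihoods f(7.5 | ·): I: 0.000267077; II: 0.0399232; III: 0.0488076.
Posterior ∝ prior × likelihood. Numerator for III: 0.33·0.0488076 = 0.0161065.
Normalizing constant: 0.32·0.000267077 + 0.35·0.0399232 + 0.33·0.0488076 = 0.0301651.
P(III | observation) = 0.0161065 / 0.0301651 = 0.533945.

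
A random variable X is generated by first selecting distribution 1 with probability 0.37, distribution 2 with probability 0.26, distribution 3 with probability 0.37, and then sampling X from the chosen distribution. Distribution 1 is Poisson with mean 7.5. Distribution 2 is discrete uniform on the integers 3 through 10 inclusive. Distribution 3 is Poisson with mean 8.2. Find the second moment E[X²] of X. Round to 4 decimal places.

For each component E[X²] = Var + (mean)², giving 1: 63.75; 2: 47.5; 3: 75.44.
Overall E[X²] = 0.37·63.75 + 0.26·47.5 + 0.37·75.44 = 63.8503.

63.8503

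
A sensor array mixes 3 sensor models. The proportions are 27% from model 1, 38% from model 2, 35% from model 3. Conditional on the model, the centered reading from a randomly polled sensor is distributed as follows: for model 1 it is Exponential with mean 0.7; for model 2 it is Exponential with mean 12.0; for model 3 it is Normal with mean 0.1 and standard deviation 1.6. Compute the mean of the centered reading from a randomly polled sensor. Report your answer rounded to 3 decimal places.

4.784

Component means — 1: 0.7; 2: 12; 3: 0.1.
E[X] = 0.27·0.7 + 0.38·12 + 0.35·0.1 = 4.784.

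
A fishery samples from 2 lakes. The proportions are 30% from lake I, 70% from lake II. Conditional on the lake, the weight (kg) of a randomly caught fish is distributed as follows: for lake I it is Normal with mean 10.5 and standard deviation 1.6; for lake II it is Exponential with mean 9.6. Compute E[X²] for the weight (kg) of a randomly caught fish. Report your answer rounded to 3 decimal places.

162.867

For each component E[X²] = Var + (mean)², giving I: 112.81; II: 184.32.
Overall E[X²] = 0.3·112.81 + 0.7·184.32 = 162.867.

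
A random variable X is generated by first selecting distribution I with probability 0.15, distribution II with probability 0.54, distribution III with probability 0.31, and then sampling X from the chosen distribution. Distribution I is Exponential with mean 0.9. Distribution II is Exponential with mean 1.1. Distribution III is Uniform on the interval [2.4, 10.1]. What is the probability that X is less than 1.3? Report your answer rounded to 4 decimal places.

Conditional on each component, P(X < 1.3): I: 0.764123; II: 0.693279; III: 0.
By total probability, P(X < 1.3) = 0.15·0.764123 + 0.54·0.693279 + 0.31·0 = 0.488989.

0.4890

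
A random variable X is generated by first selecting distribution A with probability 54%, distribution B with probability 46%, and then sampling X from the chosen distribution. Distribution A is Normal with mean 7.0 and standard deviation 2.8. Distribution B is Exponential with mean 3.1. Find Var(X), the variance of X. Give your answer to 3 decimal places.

Per component, A: μ=7, E[X²]=56.84; B: μ=3.1, E[X²]=19.22.
E[X] = 0.54·7 + 0.46·3.1 = 5.206.
E[X²] = 0.54·56.84 + 0.46·19.22 = 39.5348.
Var(X) = E[X²] − (E[X])² = 39.5348 − 27.1024 = 12.4324.

12.432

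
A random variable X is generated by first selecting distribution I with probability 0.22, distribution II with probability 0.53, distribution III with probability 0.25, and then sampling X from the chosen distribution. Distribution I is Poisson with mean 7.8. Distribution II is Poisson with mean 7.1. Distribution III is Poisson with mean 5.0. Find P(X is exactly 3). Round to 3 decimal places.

Conditional on each component, P(X = 3): I: 0.0324068; II: 0.049219; III: 0.140374.
By total probability, P(X = 3) = 0.22·0.0324068 + 0.53·0.049219 + 0.25·0.140374 = 0.068309.

0.068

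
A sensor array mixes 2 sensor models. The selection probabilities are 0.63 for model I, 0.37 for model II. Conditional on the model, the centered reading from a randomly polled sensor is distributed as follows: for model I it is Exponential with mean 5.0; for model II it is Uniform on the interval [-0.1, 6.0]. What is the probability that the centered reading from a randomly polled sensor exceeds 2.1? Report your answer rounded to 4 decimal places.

0.6505

Conditional on each model, P(X > 2.1): I: 0.657047; II: 0.639344.
By total probability, P(X > 2.1) = 0.63·0.657047 + 0.37·0.639344 = 0.650497.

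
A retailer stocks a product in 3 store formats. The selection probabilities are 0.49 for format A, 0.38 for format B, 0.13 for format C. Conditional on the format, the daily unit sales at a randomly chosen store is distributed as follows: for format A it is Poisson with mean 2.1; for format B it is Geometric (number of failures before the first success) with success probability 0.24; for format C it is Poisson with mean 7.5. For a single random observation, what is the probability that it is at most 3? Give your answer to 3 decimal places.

0.672

Conditional on each format, P(X ≤ 3): A: 0.838643; B: 0.666378; C: 0.0591455.
By total probability, P(X ≤ 3) = 0.49·0.838643 + 0.38·0.666378 + 0.13·0.0591455 = 0.671848.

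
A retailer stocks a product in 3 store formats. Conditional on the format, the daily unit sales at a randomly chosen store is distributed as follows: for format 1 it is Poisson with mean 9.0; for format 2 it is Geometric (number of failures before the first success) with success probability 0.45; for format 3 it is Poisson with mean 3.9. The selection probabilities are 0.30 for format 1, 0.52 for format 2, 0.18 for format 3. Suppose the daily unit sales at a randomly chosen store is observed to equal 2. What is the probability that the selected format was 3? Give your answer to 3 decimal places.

Likelihoods P(X=2 | ·): 1: 0.0049981; 2: 0.136125; 3: 0.15394.
Posterior ∝ prior × likelihood. Numerator for 3: 0.18·0.15394 = 0.0277092.
Normalizing constant: 0.3·0.0049981 + 0.52·0.136125 + 0.18·0.15394 = 0.0999936.
P(3 | observation) = 0.0277092 / 0.0999936 = 0.277109.

0.277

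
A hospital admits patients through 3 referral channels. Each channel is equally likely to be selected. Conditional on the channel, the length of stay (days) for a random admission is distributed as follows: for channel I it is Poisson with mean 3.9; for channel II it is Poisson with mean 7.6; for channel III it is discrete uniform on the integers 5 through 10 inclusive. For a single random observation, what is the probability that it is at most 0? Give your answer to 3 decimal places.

0.007

Conditional on each channel, P(X ≤ 0): I: 0.0202419; II: 0.000500451; III: 0.
By total probability, P(X ≤ 0) = 0.333333·0.0202419 + 0.333333·0.000500451 + 0.333333·0 = 0.00691412.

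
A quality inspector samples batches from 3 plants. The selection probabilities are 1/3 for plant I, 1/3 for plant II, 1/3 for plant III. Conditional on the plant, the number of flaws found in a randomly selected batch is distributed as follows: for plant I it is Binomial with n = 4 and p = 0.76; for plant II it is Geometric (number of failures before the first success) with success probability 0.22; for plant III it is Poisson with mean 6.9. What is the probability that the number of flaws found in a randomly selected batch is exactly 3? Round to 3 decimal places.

Conditional on each plant, P(X = 3): I: 0.421417; II: 0.104401; III: 0.0551778.
By total probability, P(X = 3) = 0.333333·0.421417 + 0.333333·0.104401 + 0.333333·0.0551778 = 0.193665.

0.194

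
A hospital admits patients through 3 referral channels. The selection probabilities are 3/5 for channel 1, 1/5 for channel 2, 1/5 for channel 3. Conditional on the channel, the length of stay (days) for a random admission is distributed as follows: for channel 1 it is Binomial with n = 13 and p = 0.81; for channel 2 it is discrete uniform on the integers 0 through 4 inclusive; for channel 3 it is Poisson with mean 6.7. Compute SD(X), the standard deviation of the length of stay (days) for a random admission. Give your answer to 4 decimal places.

Per component, 1: μ=10.53, E[X²]=112.882; 2: μ=2, E[X²]=6; 3: μ=6.7, E[X²]=51.59.
E[X] = 0.6·10.53 + 0.2·2 + 0.2·6.7 = 8.058.
E[X²] = 0.6·112.882 + 0.2·6 + 0.2·51.59 = 79.247.
Var(X) = E[X²] − (E[X])² = 79.247 − 64.9314 = 14.3156.
SD(X) = √14.3156 = 3.7836.

3.7836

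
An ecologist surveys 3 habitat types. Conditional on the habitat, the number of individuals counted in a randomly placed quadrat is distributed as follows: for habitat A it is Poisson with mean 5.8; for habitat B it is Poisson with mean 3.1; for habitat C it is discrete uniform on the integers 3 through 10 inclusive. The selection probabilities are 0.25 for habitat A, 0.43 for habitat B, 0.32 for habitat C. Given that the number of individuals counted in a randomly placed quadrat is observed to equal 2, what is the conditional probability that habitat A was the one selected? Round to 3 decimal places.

0.120

Likelihoods P(X=2 | ·): A: 0.0509235; B: 0.216461; C: 0.
Posterior ∝ prior × likelihood. Numerator for A: 0.25·0.0509235 = 0.0127309.
Normalizing constant: 0.25·0.0509235 + 0.43·0.216461 + 0.32·0 = 0.105809.
P(A | observation) = 0.0127309 / 0.105809 = 0.120319.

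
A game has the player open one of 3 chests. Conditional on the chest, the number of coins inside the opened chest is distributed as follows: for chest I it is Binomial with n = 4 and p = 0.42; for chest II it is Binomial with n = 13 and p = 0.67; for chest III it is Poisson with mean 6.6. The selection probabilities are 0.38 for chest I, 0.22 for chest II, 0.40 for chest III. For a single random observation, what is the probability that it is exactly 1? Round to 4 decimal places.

Conditional on each chest, P(X = 1): I: 0.327788; II: 1.45273e-05; III: 0.00897843.
By total probability, P(X = 1) = 0.38·0.327788 + 0.22·1.45273e-05 + 0.4·0.00897843 = 0.128154.

0.1282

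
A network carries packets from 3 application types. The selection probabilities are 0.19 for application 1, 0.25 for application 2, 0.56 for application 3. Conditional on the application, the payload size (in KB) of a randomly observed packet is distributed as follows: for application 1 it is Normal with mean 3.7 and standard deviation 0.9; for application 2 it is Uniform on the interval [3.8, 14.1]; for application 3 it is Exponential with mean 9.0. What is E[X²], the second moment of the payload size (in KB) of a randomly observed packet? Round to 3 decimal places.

For each component E[X²] = Var + (mean)², giving 1: 14.5; 2: 88.9433; 3: 162.
Overall E[X²] = 0.19·14.5 + 0.25·88.9433 + 0.56·162 = 115.711.

115.711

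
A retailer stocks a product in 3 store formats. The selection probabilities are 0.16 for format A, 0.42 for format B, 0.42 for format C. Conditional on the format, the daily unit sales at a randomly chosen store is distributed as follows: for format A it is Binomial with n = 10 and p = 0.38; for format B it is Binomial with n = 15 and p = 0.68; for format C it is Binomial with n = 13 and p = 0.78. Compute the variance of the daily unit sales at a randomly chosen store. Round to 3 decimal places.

Per component, A: μ=3.8, E[X²]=16.796; B: μ=10.2, E[X²]=107.304; C: μ=10.14, E[X²]=105.05.
E[X] = 0.16·3.8 + 0.42·10.2 + 0.42·10.14 = 9.1508.
E[X²] = 0.16·16.796 + 0.42·107.304 + 0.42·105.05 = 91.8762.
Var(X) = E[X²] − (E[X])² = 91.8762 − 83.7371 = 8.13907.

8.139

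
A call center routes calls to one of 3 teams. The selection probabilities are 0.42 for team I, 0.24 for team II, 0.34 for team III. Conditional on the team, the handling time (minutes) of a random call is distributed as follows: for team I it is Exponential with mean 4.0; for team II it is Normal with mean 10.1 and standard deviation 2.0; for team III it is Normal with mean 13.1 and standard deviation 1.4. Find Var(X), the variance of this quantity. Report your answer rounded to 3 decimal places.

Per component, I: μ=4, E[X²]=32; II: μ=10.1, E[X²]=106.01; III: μ=13.1, E[X²]=173.57.
E[X] = 0.42·4 + 0.24·10.1 + 0.34·13.1 = 8.558.
E[X²] = 0.42·32 + 0.24·106.01 + 0.34·173.57 = 97.8962.
Var(X) = E[X²] − (E[X])² = 97.8962 − 73.2394 = 24.6568.

24.657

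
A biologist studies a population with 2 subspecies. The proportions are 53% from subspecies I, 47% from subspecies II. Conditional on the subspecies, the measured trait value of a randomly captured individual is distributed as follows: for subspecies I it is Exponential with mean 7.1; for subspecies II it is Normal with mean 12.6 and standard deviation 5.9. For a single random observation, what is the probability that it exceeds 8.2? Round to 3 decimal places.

0.530

Conditional on each subspecies, P(X > 8.2): I: 0.31508; II: 0.772095.
By total probability, P(X > 8.2) = 0.53·0.31508 + 0.47·0.772095 = 0.529877.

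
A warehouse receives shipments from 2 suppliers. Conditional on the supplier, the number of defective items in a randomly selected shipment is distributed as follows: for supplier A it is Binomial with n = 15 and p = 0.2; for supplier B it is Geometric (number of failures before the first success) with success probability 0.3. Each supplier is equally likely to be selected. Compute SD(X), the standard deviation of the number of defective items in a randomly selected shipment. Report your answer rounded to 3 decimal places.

Per component, A: μ=3, E[X²]=11.4; B: μ=2.33333, E[X²]=13.2222.
E[X] = 0.5·3 + 0.5·2.33333 = 2.66667.
E[X²] = 0.5·11.4 + 0.5·13.2222 = 12.3111.
Var(X) = E[X²] − (E[X])² = 12.3111 − 7.11111 = 5.2.
SD(X) = √5.2 = 2.28035.

2.280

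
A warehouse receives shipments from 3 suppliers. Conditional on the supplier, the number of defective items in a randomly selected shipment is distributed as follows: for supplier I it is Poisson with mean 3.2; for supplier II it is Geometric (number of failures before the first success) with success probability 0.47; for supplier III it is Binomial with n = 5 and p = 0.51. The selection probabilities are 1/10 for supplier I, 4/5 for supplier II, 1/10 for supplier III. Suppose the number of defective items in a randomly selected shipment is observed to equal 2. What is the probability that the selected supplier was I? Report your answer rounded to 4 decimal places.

0.1329

Likelihoods P(X=2 | ·): I: 0.208702; II: 0.132023; III: 0.306005.
Posterior ∝ prior × likelihood. Numerator for I: 0.1·0.208702 = 0.0208702.
Normalizing constant: 0.1·0.208702 + 0.8·0.132023 + 0.1·0.306005 = 0.157089.
P(I | observation) = 0.0208702 / 0.157089 = 0.132856.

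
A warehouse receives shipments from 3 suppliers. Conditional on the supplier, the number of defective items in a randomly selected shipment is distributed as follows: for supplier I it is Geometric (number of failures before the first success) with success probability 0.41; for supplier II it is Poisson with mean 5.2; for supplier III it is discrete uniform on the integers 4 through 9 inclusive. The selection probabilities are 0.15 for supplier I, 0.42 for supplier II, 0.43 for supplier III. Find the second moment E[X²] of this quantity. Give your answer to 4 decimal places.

For each component E[X²] = Var + (mean)², giving I: 5.58061; II: 32.24; III: 45.1667.
Overall E[X²] = 0.15·5.58061 + 0.42·32.24 + 0.43·45.1667 = 33.7996.

33.7996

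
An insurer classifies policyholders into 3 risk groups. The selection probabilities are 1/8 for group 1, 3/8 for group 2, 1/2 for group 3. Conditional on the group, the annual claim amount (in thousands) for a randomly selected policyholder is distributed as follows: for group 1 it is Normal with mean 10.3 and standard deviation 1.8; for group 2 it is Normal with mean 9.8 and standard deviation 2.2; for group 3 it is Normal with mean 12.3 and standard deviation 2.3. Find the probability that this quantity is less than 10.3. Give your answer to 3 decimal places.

0.380

Conditional on each group, P(X < 10.3): 1: 0.5; 2: 0.589894; 3: 0.192269.
By total probability, P(X < 10.3) = 0.125·0.5 + 0.375·0.589894 + 0.5·0.192269 = 0.379845.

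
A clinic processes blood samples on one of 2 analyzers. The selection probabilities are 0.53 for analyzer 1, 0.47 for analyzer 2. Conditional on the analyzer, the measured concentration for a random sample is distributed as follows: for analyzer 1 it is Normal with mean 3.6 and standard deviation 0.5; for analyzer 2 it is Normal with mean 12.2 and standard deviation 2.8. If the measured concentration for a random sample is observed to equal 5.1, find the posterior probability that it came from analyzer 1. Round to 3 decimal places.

Likelihoods f(5.1 | ·): 1: 0.0088637; 2: 0.00572175.
Posterior ∝ prior × likelihood. Numerator for 1: 0.53·0.0088637 = 0.00469776.
Normalizing constant: 0.53·0.0088637 + 0.47·0.00572175 = 0.00738698.
P(1 | observation) = 0.00469776 / 0.00738698 = 0.635951.

0.636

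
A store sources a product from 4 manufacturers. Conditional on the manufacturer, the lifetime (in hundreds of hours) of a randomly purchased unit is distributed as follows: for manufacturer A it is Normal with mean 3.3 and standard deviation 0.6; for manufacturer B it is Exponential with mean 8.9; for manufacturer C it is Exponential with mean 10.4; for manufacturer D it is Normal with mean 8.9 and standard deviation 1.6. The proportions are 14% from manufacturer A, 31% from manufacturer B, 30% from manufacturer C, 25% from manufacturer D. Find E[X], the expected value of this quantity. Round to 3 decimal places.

8.566

Component means — A: 3.3; B: 8.9; C: 10.4; D: 8.9.
E[X] = 0.14·3.3 + 0.31·8.9 + 0.3·10.4 + 0.25·8.9 = 8.566.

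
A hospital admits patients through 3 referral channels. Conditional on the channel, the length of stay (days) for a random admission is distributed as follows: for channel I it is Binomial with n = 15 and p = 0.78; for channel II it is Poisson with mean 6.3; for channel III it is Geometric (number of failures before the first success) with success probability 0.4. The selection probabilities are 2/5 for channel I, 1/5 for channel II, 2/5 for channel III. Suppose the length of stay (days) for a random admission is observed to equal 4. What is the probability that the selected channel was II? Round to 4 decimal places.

0.5374

Likelihoods P(X=4 | ·): I: 2.9523e-05; II: 0.12053; III: 0.05184.
Posterior ∝ prior × likelihood. Numerator for II: 0.2·0.12053 = 0.024106.
Normalizing constant: 0.4·2.9523e-05 + 0.2·0.12053 + 0.4·0.05184 = 0.0448538.
P(II | observation) = 0.024106 / 0.0448538 = 0.537435.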